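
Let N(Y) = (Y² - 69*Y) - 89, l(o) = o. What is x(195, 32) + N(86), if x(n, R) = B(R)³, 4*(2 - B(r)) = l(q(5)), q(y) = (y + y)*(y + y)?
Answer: -10794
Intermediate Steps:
q(y) = 4*y² (q(y) = (2*y)*(2*y) = 4*y²)
B(r) = -23 (B(r) = 2 - 5² = 2 - 25 = -23)
N(Y) = -89 + Y² - 69*Y
x(n, R) = -12167 (x(n, R) = (-23)³ = -12167)
x(195, 32) + N(86) = -12167 + (-89 + 86² - 69*86) = -12167 + (-89 + 7396 - 5934) = -12167 + 1373 = -10794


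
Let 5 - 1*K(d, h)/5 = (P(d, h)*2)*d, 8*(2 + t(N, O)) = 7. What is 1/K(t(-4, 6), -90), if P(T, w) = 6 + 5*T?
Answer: 32/935 ≈ 0.034225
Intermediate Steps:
t(N, O) = -9/8 (t(N, O) = -2 + (⅛)*7 = -2 + 7/8 = -9/8)
K(d, h) = 25 - 5*d*(12 + 10*d) (K(d, h) = 25 - 5*(6 + 5*d)*2*d = 25 - 5*(12 + 10*d)*d = 25 - 5*d*(12 + 10*d))
1/K(t(-4, 6), -90) = 1/(25 - 60*(-9/8) - 50*(-9/8)²) = 1/(25 + 135/2 - 50*81/64) = 1/(25 + 135/2 - 2025/32) = 1/(935/32) = 32/935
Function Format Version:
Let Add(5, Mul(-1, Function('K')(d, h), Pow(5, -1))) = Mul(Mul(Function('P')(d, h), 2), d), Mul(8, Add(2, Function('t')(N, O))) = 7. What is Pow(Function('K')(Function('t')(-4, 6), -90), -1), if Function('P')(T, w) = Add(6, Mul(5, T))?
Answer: Rational(32, 935) ≈ 0.034225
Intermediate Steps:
Function('t')(N, O) = Rational(-9, 8) (Function('t')(N, O) = Add(-2, Mul(Rational(1, 8), 7)) = Add(-2, Rational(7, 8)) = Rational(-9, 8))
Function('K')(d, h) = Add(25, Mul(-5, d, Add(12, Mul(10, d)))) (Function('K')(d, h) = Add(25, Mul(-5, Mul(Mul(Add(6, Mul(5, d)), 2), d))) = Add(25, Mul(-5, Mul(Add(12, Mul(10, d)), d))) = Add(25, Mul(-5, Mul(d, Add(12, Mul(10, d))))) = Add(25, Mul(-5, d, Add(12, Mul(10, d)))))
Pow(Function('K')(Function('t')(-4, 6), -90), -1) = Pow(Add(25, Mul(-60, Rational(-9, 8)), Mul(-50, Pow(Rational(-9, 8), 2))), -1) = Pow(Add(25, Rational(135, 2), Mul(-50, Rational(81, 64))), -1) = Pow(Add(25, Rational(135, 2), Rational(-2025, 32)), -1) = Pow(Rational(935, 32), -1) = Rational(32, 935)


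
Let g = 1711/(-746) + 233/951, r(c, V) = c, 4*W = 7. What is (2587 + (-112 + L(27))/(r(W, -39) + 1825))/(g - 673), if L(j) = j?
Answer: -13410564800574/3499399030807 ≈ -3.8322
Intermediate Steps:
W = 7/4 (W = (1/4)*7 = 7/4 ≈ 1.7500)
g = -1453343/709446 (g = 1711*(-1/746) + 233*(1/951) = -1711/746 + 233/951 = -1453343/709446 ≈ -2.0486)
(2587 + (-112 + L(27))/(r(W, -39) + 1825))/(g - 673) = (2587 + (-112 + 27)/(7/4 + 1825))/(-1453343/709446 - 673) = (2587 - 85/7307/4)/(-478910501/709446) = (2587 - 85*4/7307)*(-709446/478910501) = (2587 - 340/7307)*(-709446/478910501) = (18902869/7307)*(-709446/478910501) = -13410564800574/3499399030807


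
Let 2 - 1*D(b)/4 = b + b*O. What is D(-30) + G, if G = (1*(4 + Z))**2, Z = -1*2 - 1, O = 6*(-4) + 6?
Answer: -2031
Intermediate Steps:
O = -18 (O = -24 + 6 = -18)
Z = -3 (Z = -2 - 1 = -3)
D(b) = 8 + 68*b (D(b) = 8 - 4*(b + b*(-18)) = 8 - 4*(b - 18*b) = 8 - (-68)*b = 8 + 68*b)
G = 1 (G = (1*(4 - 3))**2 = (1*1)**2 = 1**2 = 1)
D(-30) + G = (8 + 68*(-30)) + 1 = (8 - 2040) + 1 = -2032 + 1 = -2031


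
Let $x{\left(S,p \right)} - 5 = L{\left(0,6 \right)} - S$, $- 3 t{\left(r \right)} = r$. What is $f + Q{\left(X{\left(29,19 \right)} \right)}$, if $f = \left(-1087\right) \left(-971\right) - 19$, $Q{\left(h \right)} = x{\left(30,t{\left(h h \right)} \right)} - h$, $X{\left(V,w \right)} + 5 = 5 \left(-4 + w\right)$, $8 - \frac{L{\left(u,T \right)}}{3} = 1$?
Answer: $1055384$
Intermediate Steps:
$L{\left(u,T \right)} = 21$ ($L{\left(u,T \right)} = 24 - 3 = 21$)
$t{\left(r \right)} = - \frac{r}{3}$
$X{\left(V,w \right)} = -25 + 5 w$ ($X{\left(V,w \right)} = -5 + 5 \left(-4 + w\right) = -5 + \left(-20 + 5 w\right) = -25 + 5 w$)
$x{\left(S,p \right)} = 26 - S$ ($x{\left(S,p \right)} = 5 - \left(-21 + S\right) = 26 - S$)
$Q{\left(h \right)} = -4 - h$ ($Q{\left(h \right)} = \left(26 - 30\right) - h = -4 - h$)
$f = 1055458$ ($f = 1055477 - 19 = 1055458$)
$f + Q{\left(X{\left(29,19 \right)} \right)} = 1055458 - \left(-21 + 95\right) = 1055458 - 74 = 1055384$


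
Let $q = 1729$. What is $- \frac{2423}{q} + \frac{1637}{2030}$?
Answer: $- \frac{298331}{501410} \approx -0.59498$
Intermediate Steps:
$- \frac{2423}{q} + \frac{1637}{2030} = - \frac{2423}{1729} + \frac{1637}{2030} = - \frac{298331}{501410}$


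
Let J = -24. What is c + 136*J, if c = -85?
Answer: -3349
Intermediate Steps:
c + 136*J = -85 + 136*(-24) = -85 - 3264 = -3349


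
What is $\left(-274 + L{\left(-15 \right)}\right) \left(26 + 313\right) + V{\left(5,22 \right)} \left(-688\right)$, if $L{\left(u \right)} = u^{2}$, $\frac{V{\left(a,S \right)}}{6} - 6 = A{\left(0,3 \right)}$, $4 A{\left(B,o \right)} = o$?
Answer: $-44475$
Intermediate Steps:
$A{\left(B,o \right)} = \frac{o}{4}$
$V{\left(a,S \right)} = \frac{81}{2}$ ($V{\left(a,S \right)} = 36 + 6 \cdot \frac{1}{4} \cdot 3 = 36 + 6 \cdot \frac{3}{4} = 36 + \frac{9}{2} = \frac{81}{2}$)
$\left(-274 + L{\left(-15 \right)}\right) \left(26 + 313\right) + V{\left(5,22 \right)} \left(-688\right) = \left(-274 + \left(-15\right)^{2}\right) \left(26 + 313\right) + \frac{81}{2} \left(-688\right) = \left(-274 + 225\right) 339 - 27864 = \left(-49\right) 339 - 27864 = -16611 - 27864 = -44475$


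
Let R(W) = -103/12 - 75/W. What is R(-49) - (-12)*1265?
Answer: 8921693/588 ≈ 15173.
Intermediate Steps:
R(W) = -103/12 - 75/W (R(W) = -103*1/12 - 75/W = -103/12 - 75/W)
R(-49) - (-12)*1265 = (-103/12 - 75/(-49)) - (-12)*1265 = (-103/12 - 75*(-1/49)) - 1*(-15180) = (-103/12 + 75/49) + 15180 = -4147/588 + 15180 = 8921693/588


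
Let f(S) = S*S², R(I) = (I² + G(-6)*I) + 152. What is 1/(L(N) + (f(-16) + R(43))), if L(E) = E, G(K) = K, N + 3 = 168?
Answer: -1/2188 ≈ -0.00045704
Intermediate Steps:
N = 165 (N = -3 + 168 = 165)
R(I) = 152 + I² - 6*I (R(I) = (I² - 6*I) + 152 = 152 + I² - 6*I)
f(S) = S³
1/(L(N) + (f(-16) + R(43))) = 1/(165 + ((-16)³ + (152 + 43² - 6*43))) = 1/(165 + (-4096 + (152 + 1849 - 258))) = 1/(165 + (-4096 + 1743)) = 1/(165 - 2353) = 1/(-2188) = -1/2188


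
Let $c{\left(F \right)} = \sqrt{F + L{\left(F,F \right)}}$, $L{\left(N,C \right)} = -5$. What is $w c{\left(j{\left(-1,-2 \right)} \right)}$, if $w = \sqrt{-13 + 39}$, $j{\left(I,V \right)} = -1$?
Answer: $2 i \sqrt{39} \approx 12.49 i$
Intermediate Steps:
$c{\left(F \right)} = \sqrt{-5 + F}$ ($c{\left(F \right)} = \sqrt{F - 5} = \sqrt{-5 + F}$)
$w = \sqrt{26} \approx 5.099$
$w c{\left(j{\left(-1,-2 \right)} \right)} = \sqrt{26} \sqrt{-5 - 1} = \sqrt{26} \sqrt{-6} = \sqrt{26} i \sqrt{6} = 2 i \sqrt{39}$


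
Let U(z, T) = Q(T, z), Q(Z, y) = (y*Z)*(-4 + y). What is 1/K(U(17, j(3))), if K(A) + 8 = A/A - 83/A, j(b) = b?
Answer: -663/4724 ≈ -0.14035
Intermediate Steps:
Q(Z, y) = Z*y*(-4 + y) (Q(Z, y) = (Z*y)*(-4 + y) = Z*y*(-4 + y))
U(z, T) = T*z*(-4 + z)
K(A) = -7 - 83/A (K(A) = -8 + (A/A - 83/A) = -8 + (1 - 83/A) = -7 - 83/A)
1/K(U(17, j(3))) = 1/(-7 - 83*1/(51*(-4 + 17))) = 1/(-7 - 83/(3*17*13)) = 1/(-7 - 83/663) = 1/(-4724/663) = -663/4724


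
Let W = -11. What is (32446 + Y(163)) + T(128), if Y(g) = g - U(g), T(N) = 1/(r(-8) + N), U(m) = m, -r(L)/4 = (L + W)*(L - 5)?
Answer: 27903559/860 ≈ 32446.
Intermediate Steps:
r(L) = -4*(-11 + L)*(-5 + L) (r(L) = -4*(L - 11)*(L - 5) = -4*(-11 + L)*(-5 + L))
T(N) = 1/(-988 + N) (T(N) = 1/((-220 - 4*(-8)² + 64*(-8)) + N) = 1/((-220 - 4*64 - 512) + N) = 1/((-220 - 256 - 512) + N) = 1/(-988 + N))
Y(g) = 0 (Y(g) = g - g = 0)
(32446 + Y(163)) + T(128) = (32446 + 0) + 1/(-988 + 128) = 32446 + 1/(-860) = 32446 - 1/860 = 27903559/860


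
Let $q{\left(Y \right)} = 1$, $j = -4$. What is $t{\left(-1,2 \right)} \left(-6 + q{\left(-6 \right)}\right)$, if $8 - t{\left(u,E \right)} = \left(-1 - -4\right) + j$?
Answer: $-45$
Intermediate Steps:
$t{\left(u,E \right)} = 9$ ($t{\left(u,E \right)} = 8 - \left(\left(-1 - -4\right) - 4\right) = 8 - \left(\left(-1 + 4\right) - 4\right) = 8 - \left(3 - 4\right) = 8 - -1 = 8 + 1 = 9$)
$t{\left(-1,2 \right)} \left(-6 + q{\left(-6 \right)}\right) = 9 \left(-6 + 1\right) = 9 \left(-5\right) = -45$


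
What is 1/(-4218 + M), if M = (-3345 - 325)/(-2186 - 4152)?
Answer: -3169/13365007 ≈ -0.00023711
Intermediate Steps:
M = 1835/3169 (M = -3670/(-6338) = -3670*(-1/6338) = 1835/3169 ≈ 0.57905)
1/(-4218 + M) = 1/(-4218 + 1835/3169) = 1/(-13365007/3169) = -3169/13365007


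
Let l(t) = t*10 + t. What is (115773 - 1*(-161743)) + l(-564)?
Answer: 271312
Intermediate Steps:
l(t) = 11*t (l(t) = 10*t + t = 11*t)
(115773 - 1*(-161743)) + l(-564) = (115773 - 1*(-161743)) + 11*(-564) = (115773 + 161743) - 6204 = 277516 - 6204 = 271312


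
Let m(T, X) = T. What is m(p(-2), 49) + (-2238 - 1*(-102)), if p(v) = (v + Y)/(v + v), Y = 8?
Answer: -4275/2 ≈ -2137.5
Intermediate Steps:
p(v) = (8 + v)/(2*v) (p(v) = (v + 8)/(v + v) = (8 + v)/((2*v)) = (8 + v)*(1/(2*v)) = (8 + v)/(2*v))
m(p(-2), 49) + (-2238 - 1*(-102)) = (½)*(8 - 2)/(-2) + (-2238 - 1*(-102)) = (½)*(-½)*6 + (-2238 + 102) = -3/2 - 2136 = -4275/2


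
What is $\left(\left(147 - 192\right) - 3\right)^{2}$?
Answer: $2304$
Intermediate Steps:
$\left(\left(147 - 192\right) - 3\right)^{2} = \left(-45 - 3\right)^{2} = \left(-48\right)^{2} = 2304$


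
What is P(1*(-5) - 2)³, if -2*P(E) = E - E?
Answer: 0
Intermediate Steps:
P(E) = 0 (P(E) = -(E - E)/2 = -½*0 = 0)
P(1*(-5) - 2)³ = 0³ = 0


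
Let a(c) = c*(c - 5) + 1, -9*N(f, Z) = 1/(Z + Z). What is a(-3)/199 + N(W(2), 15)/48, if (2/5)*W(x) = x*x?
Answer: 323801/2579040 ≈ 0.12555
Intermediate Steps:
W(x) = 5*x²/2 (W(x) = 5*(x*x)/2 = 5*x²/2)
N(f, Z) = -1/(18*Z) (N(f, Z) = -1/(9*(Z + Z)) = -1/(2*Z)/9 = -1/(18*Z))
a(c) = 1 + c*(-5 + c) (a(c) = c*(-5 + c) + 1 = 1 + c*(-5 + c))
a(-3)/199 + N(W(2), 15)/48 = (1 + (-3)² - 5*(-3))/199 - 1/18/15/48 = (1 + 9 + 15)*(1/199) - 1/18*1/15*(1/48) = 25*(1/199) - 1/270*1/48 = 25/199 - 1/12960 = 323801/2579040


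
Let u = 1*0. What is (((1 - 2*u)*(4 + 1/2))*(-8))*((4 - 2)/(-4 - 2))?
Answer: 12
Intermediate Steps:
u = 0
(((1 - 2*u)*(4 + 1/2))*(-8))*((4 - 2)/(-4 - 2)) = (((1 - 2*0)*(4 + 1/2))*(-8))*((4 - 2)/(-4 - 2)) = (((1 + 0)*(4 + 1*(½)))*(-8))*(2/(-6)) = ((1*(4 + ½))*(-8))*(2*(-⅙)) = ((1*(9/2))*(-8))*(-⅓) = ((9/2)*(-8))*(-⅓) = -36*(-⅓) = 12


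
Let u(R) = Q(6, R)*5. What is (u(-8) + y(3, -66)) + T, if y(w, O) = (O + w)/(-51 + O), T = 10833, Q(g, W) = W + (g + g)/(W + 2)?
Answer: 140186/13 ≈ 10784.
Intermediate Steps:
Q(g, W) = W + 2*g/(2 + W) (Q(g, W) = W + (2*g)/(2 + W) = W + 2*g/(2 + W))
u(R) = 5*(12 + R**2 + 2*R)/(2 + R) (u(R) = ((R**2 + 2*R + 2*6)/(2 + R))*5 = ((R**2 + 2*R + 12)/(2 + R))*5 = ((12 + R**2 + 2*R)/(2 + R))*5 = 5*(12 + R**2 + 2*R)/(2 + R))
y(w, O) = (O + w)/(-51 + O)
(u(-8) + y(3, -66)) + T = (5*(12 + (-8)**2 + 2*(-8))/(2 - 8) + (-66 + 3)/(-51 - 66)) + 10833 = (5*(12 + 64 - 16)/(-6) - 63/(-117)) + 10833 = (5*(-1/6)*60 - 1/117*(-63)) + 10833 = (-50 + 7/13) + 10833 = -643/13 + 10833 = 140186/13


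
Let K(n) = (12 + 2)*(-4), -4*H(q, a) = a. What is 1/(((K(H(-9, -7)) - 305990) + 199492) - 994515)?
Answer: -1/1101069 ≈ -9.0821e-7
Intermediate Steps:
H(q, a) = -a/4
K(n) = -56 (K(n) = 14*(-4) = -56)
1/(((K(H(-9, -7)) - 305990) + 199492) - 994515) = 1/(((-56 - 305990) + 199492) - 994515) = 1/((-306046 + 199492) - 994515) = 1/(-106554 - 994515) = 1/(-1101069) = -1/1101069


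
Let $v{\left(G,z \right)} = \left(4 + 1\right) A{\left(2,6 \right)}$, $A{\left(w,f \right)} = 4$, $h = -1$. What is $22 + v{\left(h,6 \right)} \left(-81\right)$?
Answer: $-1598$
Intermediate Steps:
$v{\left(G,z \right)} = 20$ ($v{\left(G,z \right)} = \left(4 + 1\right) 4 = 5 \cdot 4 = 20$)
$22 + v{\left(h,6 \right)} \left(-81\right) = 22 + 20 \left(-81\right) = 22 - 1620 = -1598$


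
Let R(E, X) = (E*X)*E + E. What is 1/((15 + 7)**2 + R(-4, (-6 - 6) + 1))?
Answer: 1/304 ≈ 0.0032895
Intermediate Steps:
R(E, X) = E + X*E**2 (R(E, X) = X*E**2 + E = E + X*E**2)
1/((15 + 7)**2 + R(-4, (-6 - 6) + 1)) = 1/((15 + 7)**2 - 4*(1 - 4*((-6 - 6) + 1))) = 1/(22**2 - 4*(1 - 4*(-12 + 1))) = 1/(484 - 4*(1 - 4*(-11))) = 1/(484 - 4*(1 + 44)) = 1/(484 - 4*45) = 1/(484 - 180) = 1/304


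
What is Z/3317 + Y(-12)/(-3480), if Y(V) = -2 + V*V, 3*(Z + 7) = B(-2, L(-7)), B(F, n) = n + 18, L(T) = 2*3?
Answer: -233767/5771580 ≈ -0.040503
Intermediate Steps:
L(T) = 6
B(F, n) = 18 + n
Z = 1 (Z = -7 + (18 + 6)/3 = -7 + (⅓)*24 = -7 + 8 = 1)
Y(V) = -2 + V²
Z/3317 + Y(-12)/(-3480) = 1/3317 + (-2 + (-12)²)/(-3480) = 1*(1/3317) + (-2 + 144)*(-1/3480) = 1/3317 + 142*(-1/3480) = 1/3317 - 71/1740 = -233767/5771580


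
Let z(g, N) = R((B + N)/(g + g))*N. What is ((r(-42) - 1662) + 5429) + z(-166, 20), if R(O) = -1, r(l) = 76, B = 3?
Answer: 3823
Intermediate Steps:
z(g, N) = -N
((r(-42) - 1662) + 5429) + z(-166, 20) = ((76 - 1662) + 5429) - 1*20 = (-1586 + 5429) - 20 = 3843 - 20 = 3823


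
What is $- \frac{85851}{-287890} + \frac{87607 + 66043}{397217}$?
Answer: $\frac{78335775167}{114354802130} \approx 0.68502$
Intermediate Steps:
$- \frac{85851}{-287890} + \frac{87607 + 66043}{397217} = \left(-85851\right) \left(- \frac{1}{287890}\right) + 153650 \cdot \frac{1}{397217} = \frac{85851}{287890} + \frac{153650}{397217} = \frac{78335775167}{114354802130}$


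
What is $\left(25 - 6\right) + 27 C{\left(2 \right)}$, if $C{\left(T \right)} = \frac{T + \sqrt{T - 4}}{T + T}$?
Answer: $\frac{65}{2} + \frac{27 i \sqrt{2}}{4} \approx 32.5 + 9.5459 i$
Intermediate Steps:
$C{\left(T \right)} = \frac{T + \sqrt{-4 + T}}{2 T}$
$\left(25 - 6\right) + 27 C{\left(2 \right)} = \left(25 - 6\right) + 27 \frac{2 + \sqrt{-4 + 2}}{2 \cdot 2} = \left(25 - 6\right) + 27 \cdot \frac{1}{2} \cdot \frac{1}{2} \left(2 + \sqrt{-2}\right) = 19 + 27 \cdot \frac{1}{2} \cdot \frac{1}{2} \left(2 + i \sqrt{2}\right) = 19 + 27 \left(\frac{1}{2} + \frac{i \sqrt{2}}{4}\right) = 19 + \left(\frac{27}{2} + \frac{27 i \sqrt{2}}{4}\right) = \frac{65}{2} + \frac{27 i \sqrt{2}}{4}$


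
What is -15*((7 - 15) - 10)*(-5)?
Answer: -1350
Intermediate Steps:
-15*((7 - 15) - 10)*(-5) = -15*(-8 - 10)*(-5) = -15*(-18)*(-5) = 270*(-5) = -1350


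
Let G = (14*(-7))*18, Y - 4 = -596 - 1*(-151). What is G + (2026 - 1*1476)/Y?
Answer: -778474/441 ≈ -1765.2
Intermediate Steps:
Y = -441 (Y = 4 + (-596 - 1*(-151)) = 4 + (-596 + 151) = 4 - 445 = -441)
G = -1764 (G = -98*18 = -1764)
G + (2026 - 1*1476)/Y = -1764 + (2026 - 1*1476)/(-441) = -1764 + (2026 - 1476)*(-1/441) = -1764 + 550*(-1/441) = -1764 - 550/441 = -778474/441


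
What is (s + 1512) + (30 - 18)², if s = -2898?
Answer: -1242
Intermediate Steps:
(s + 1512) + (30 - 18)² = (-2898 + 1512) + (30 - 18)² = -1386 + 12² = -1386 + 144 = -1242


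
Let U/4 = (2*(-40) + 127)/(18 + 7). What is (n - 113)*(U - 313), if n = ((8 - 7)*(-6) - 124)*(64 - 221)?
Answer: -155008189/25 ≈ -6.2003e+6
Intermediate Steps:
n = 20410 (n = (1*(-6) - 124)*(-157) = (-6 - 124)*(-157) = -130*(-157) = 20410)
U = 188/25 (U = 4*((2*(-40) + 127)/(18 + 7)) = 4*((-80 + 127)/25) = 4*(47*(1/25)) = 4*(47/25) = 188/25 ≈ 7.5200)
(n - 113)*(U - 313) = (20410 - 113)*(188/25 - 313) = 20297*(-7637/25) = -155008189/25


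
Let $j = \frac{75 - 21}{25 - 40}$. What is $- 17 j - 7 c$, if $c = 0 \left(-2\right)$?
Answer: $\frac{306}{5} \approx 61.2$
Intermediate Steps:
$j = - \frac{18}{5}$ ($j = \frac{54}{-15} = 54 \left(- \frac{1}{15}\right) = - \frac{18}{5} \approx -3.6$)
$c = 0$
$- 17 j - 7 c = \left(-17\right) \left(- \frac{18}{5}\right) - 0 = \frac{306}{5} + 0 = \frac{306}{5}$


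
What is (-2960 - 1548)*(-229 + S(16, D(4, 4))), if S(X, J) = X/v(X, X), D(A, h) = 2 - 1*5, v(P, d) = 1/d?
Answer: -121716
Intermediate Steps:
D(A, h) = -3 (D(A, h) = 2 - 5 = -3)
S(X, J) = X² (S(X, J) = X/(1/X) = X*X = X²)
(-2960 - 1548)*(-229 + S(16, D(4, 4))) = (-2960 - 1548)*(-229 + 16²) = -4508*(-229 + 256) = -4508*27 = -121716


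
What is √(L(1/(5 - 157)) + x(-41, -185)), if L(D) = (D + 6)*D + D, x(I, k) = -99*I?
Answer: √93778073/152 ≈ 63.710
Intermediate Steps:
L(D) = D + D*(6 + D) (L(D) = (6 + D)*D + D = D*(6 + D) + D = D + D*(6 + D))
√(L(1/(5 - 157)) + x(-41, -185)) = √((7 + 1/(5 - 157))/(5 - 157) - 99*(-41)) = √((7 + 1/(-152))/(-152) + 4059) = √(-(7 - 1/152)/152 + 4059) = √(-1/152*1063/152 + 4059) = √(-1063/23104 + 4059) = √(93778073/23104) = √93778073/152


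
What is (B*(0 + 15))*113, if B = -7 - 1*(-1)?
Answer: -10170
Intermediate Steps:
B = -6 (B = -7 + 1 = -6)
(B*(0 + 15))*113 = -6*(0 + 15)*113 = -6*15*113 = -90*113 = -10170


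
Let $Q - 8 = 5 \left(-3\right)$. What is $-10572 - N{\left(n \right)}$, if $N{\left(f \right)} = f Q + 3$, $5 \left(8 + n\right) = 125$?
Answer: $-10456$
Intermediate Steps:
$n = 17$ ($n = -8 + \frac{1}{5} \cdot 125 = -8 + 25 = 17$)
$Q = -7$ ($Q = 8 + 5 \left(-3\right) = 8 - 15 = -7$)
$N{\left(f \right)} = 3 - 7 f$ ($N{\left(f \right)} = f \left(-7\right) + 3 = - 7 f + 3 = 3 - 7 f$)
$-10572 - N{\left(n \right)} = -10572 - \left(3 - 119\right) = -10572 - -116 = -10572 + 116 = -10456$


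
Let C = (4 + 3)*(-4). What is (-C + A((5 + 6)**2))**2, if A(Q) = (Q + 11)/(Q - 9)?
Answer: 667489/784 ≈ 851.39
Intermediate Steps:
C = -28 (C = 7*(-4) = -28)
A(Q) = (11 + Q)/(-9 + Q)
(-C + A((5 + 6)**2))**2 = (-1*(-28) + (11 + (5 + 6)**2)/(-9 + (5 + 6)**2))**2 = (28 + (11 + 11**2)/(-9 + 11**2))**2 = (28 + (11 + 121)/(-9 + 121))**2 = (28 + 132/112)**2 = (28 + (1/112)*132)**2 = (28 + 33/28)**2 = (817/28)**2 = 667489/784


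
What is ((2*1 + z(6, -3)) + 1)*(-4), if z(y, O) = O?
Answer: 0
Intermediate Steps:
((2*1 + z(6, -3)) + 1)*(-4) = ((2*1 - 3) + 1)*(-4) = ((2 - 3) + 1)*(-4) = (-1 + 1)*(-4) = 0*(-4) = 0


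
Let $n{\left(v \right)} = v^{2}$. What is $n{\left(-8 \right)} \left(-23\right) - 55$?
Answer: $-1527$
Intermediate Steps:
$n{\left(-8 \right)} \left(-23\right) - 55 = \left(-8\right)^{2} \left(-23\right) - 55 = 64 \left(-23\right) - 55 = -1472 - 55 = -1527$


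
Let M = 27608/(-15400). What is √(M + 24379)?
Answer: 2*√18435263/55 ≈ 156.13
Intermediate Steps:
M = -493/275 (M = 27608*(-1/15400) = -493/275 ≈ -1.7927)
√(M + 24379) = √(-493/275 + 24379) = √(6703732/275) = 2*√18435263/55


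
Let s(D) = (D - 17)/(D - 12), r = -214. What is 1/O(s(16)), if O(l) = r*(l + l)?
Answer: 1/107 ≈ 0.0093458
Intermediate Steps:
s(D) = (-17 + D)/(-12 + D)
O(l) = -428*l (O(l) = -214*(l + l) = -428*l)
1/O(s(16)) = 1/(-428*(-17 + 16)/(-12 + 16)) = 1/(-428*(-1)/4) = 1/(-107*(-1)) = 1/(-428*(-¼)) = 1/107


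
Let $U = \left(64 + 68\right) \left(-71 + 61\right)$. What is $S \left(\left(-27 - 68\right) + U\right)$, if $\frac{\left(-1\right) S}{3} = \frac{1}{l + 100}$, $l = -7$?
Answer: $\frac{1415}{31} \approx 45.645$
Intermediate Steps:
$U = -1320$ ($U = 132 \left(-10\right) = -1320$)
$S = - \frac{1}{31}$ ($S = - \frac{3}{-7 + 100} = - \frac{3}{93} = \left(-3\right) \frac{1}{93} = - \frac{1}{31} \approx -0.032258$)
$S \left(\left(-27 - 68\right) + U\right) = - \frac{\left(-27 - 68\right) - 1320}{31} = - \frac{-95 - 1320}{31} = \left(- \frac{1}{31}\right) \left(-1415\right) = \frac{1415}{31}$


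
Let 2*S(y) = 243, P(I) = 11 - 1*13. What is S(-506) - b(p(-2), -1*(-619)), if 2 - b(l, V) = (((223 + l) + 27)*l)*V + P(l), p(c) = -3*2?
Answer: -1812197/2 ≈ -9.0610e+5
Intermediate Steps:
p(c) = -6
P(I) = -2 (P(I) = 11 - 13 = -2)
b(l, V) = 4 - V*l*(250 + l) (b(l, V) = 2 - ((((223 + l) + 27)*l)*V - 2) = 2 - (((250 + l)*l)*V - 2) = 2 - ((l*(250 + l))*V - 2) = 2 - (V*l*(250 + l) - 2) = 2 - (-2 + V*l*(250 + l)) = 2 + (2 - V*l*(250 + l)) = 4 - V*l*(250 + l))
S(y) = 243/2 (S(y) = (½)*243 = 243/2)
S(-506) - b(p(-2), -1*(-619)) = 243/2 - (4 - 1*(-1*(-619))*(-6)² - 250*(-1*(-619))*(-6)) = 243/2 - (4 - 1*619*36 - 250*619*(-6)) = 243/2 - (4 - 22284 + 928500) = 243/2 - 1*906220 = 243/2 - 906220 = -1812197/2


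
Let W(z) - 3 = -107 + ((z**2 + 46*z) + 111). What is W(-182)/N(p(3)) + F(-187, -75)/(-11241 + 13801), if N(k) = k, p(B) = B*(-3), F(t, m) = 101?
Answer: -7042459/2560 ≈ -2751.0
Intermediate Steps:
p(B) = -3*B
W(z) = 7 + z**2 + 46*z (W(z) = 3 + (-107 + ((z**2 + 46*z) + 111)) = 3 + (-107 + (111 + z**2 + 46*z)) = 3 + (4 + z**2 + 46*z) = 7 + z**2 + 46*z)
W(-182)/N(p(3)) + F(-187, -75)/(-11241 + 13801) = (7 + (-182)**2 + 46*(-182))/((-3*3)) + 101/(-11241 + 13801) = (7 + 33124 - 8372)/(-9) + 101/2560 = 24759*(-1/9) + 101*(1/2560) = -2751 + 101/2560 = -7042459/2560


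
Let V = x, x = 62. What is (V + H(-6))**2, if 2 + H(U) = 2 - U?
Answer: 4624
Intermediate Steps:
V = 62
H(U) = -U (H(U) = -2 + (2 - U) = -U)
(V + H(-6))**2 = (62 - 1*(-6))**2 = (62 + 6)**2 = 68**2 = 4624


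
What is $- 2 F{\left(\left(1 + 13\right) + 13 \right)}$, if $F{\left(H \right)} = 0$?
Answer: $0$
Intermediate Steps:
$- 2 F{\left(\left(1 + 13\right) + 13 \right)} = \left(-2\right) 0 = 0$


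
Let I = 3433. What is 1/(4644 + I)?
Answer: 1/8077 ≈ 0.00012381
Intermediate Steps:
1/(4644 + I) = 1/(4644 + 3433) = 1/8077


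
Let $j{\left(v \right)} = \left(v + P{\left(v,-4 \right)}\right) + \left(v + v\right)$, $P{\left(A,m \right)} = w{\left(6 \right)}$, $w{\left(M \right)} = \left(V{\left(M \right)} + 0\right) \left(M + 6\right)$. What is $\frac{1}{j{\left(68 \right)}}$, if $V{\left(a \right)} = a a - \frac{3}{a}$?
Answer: $\frac{1}{630} \approx 0.0015873$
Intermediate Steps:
$V{\left(a \right)} = a^{2} - \frac{3}{a}$
$w{\left(M \right)} = \frac{\left(-3 + M^{3}\right) \left(6 + M\right)}{M}$ ($w{\left(M \right)} = \left(\frac{-3 + M^{3}}{M} + 0\right) \left(M + 6\right) = \frac{-3 + M^{3}}{M} \left(6 + M\right) = \frac{\left(-3 + M^{3}\right) \left(6 + M\right)}{M}$)
$P{\left(A,m \right)} = 426$ ($P{\left(A,m \right)} = \frac{\left(-3 + 6^{3}\right) \left(6 + 6\right)}{6} = \frac{1}{6} \left(-3 + 216\right) 12 = \frac{1}{6} \cdot 213 \cdot 12 = 426$)
$j{\left(v \right)} = 426 + 3 v$ ($j{\left(v \right)} = \left(v + 426\right) + \left(v + v\right) = \left(426 + v\right) + 2 v = 426 + 3 v$)
$\frac{1}{j{\left(68 \right)}} = \frac{1}{426 + 3 \cdot 68} = \frac{1}{426 + 204} = \frac{1}{630}$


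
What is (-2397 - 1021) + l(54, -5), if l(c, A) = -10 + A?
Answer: -3433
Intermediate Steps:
(-2397 - 1021) + l(54, -5) = (-2397 - 1021) + (-10 - 5) = -3418 - 15 = -3433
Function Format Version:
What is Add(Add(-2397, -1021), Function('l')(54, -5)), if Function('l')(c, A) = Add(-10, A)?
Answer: -3433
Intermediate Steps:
Add(Add(-2397, -1021), Function('l')(54, -5)) = Add(Add(-2397, -1021), Add(-10, -5)) = Add(-3418, -15) = -3433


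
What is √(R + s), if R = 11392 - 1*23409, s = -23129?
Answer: I*√35146 ≈ 187.47*I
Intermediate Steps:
R = -12017 (R = 11392 - 23409 = -12017)
√(R + s) = √(-12017 - 23129) = √(-35146) = I*√35146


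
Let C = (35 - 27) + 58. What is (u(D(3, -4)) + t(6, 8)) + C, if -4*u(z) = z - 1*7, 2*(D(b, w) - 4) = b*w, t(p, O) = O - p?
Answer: 281/4 ≈ 70.250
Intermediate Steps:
D(b, w) = 4 + b*w/2 (D(b, w) = 4 + (b*w)/2 = 4 + b*w/2)
u(z) = 7/4 - z/4 (u(z) = -(z - 1*7)/4 = -(z - 7)/4 = -(-7 + z)/4 = 7/4 - z/4)
C = 66 (C = 8 + 58 = 66)
(u(D(3, -4)) + t(6, 8)) + C = ((7/4 - (4 + (½)*3*(-4))/4) + (8 - 1*6)) + 66 = ((7/4 - (4 - 6)/4) + (8 - 6)) + 66 = ((7/4 - ¼*(-2)) + 2) + 66 = ((7/4 + ½) + 2) + 66 = (9/4 + 2) + 66 = 17/4 + 66 = 281/4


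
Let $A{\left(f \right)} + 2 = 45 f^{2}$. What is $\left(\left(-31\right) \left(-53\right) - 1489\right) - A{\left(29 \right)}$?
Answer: $-37689$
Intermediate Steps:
$A{\left(f \right)} = -2 + 45 f^{2}$
$\left(\left(-31\right) \left(-53\right) - 1489\right) - A{\left(29 \right)} = \left(\left(-31\right) \left(-53\right) - 1489\right) - \left(-2 + 45 \cdot 29^{2}\right) = \left(1643 - 1489\right) - \left(-2 + 45 \cdot 841\right) = 154 - \left(-2 + 37845\right) = 154 - 37843 = -37689$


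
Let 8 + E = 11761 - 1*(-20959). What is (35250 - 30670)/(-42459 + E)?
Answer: -4580/9747 ≈ -0.46989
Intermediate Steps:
E = 32712 (E = -8 + (11761 - 1*(-20959)) = -8 + (11761 + 20959) = -8 + 32720 = 32712)
(35250 - 30670)/(-42459 + E) = (35250 - 30670)/(-42459 + 32712) = 4580/(-9747) = 4580*(-1/9747) = -4580/9747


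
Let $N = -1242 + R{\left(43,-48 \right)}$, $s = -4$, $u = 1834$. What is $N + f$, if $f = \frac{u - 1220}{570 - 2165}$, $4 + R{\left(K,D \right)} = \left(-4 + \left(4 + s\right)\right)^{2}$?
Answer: $- \frac{1962464}{1595} \approx -1230.4$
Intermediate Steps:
$R{\left(K,D \right)} = 12$ ($R{\left(K,D \right)} = -4 + \left(-4 + \left(4 - 4\right)\right)^{2} = -4 + \left(-4 + 0\right)^{2} = -4 + \left(-4\right)^{2} = -4 + 16 = 12$)
$f = - \frac{614}{1595}$ ($f = \frac{1834 - 1220}{570 - 2165} = \frac{614}{-1595} = 614 \left(- \frac{1}{1595}\right) = - \frac{614}{1595} \approx -0.38495$)
$N = -1230$ ($N = -1242 + 12 = -1230$)
$N + f = -1230 - \frac{614}{1595} = - \frac{1962464}{1595}$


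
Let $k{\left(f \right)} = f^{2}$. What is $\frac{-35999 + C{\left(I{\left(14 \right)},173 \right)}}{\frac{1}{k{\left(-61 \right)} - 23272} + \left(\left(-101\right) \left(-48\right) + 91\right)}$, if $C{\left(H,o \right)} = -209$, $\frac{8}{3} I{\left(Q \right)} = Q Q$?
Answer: $- \frac{176975652}{24140597} \approx -7.331$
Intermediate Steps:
$I{\left(Q \right)} = \frac{3 Q^{2}}{8}$ ($I{\left(Q \right)} = \frac{3 Q Q}{8} = \frac{3 Q^{2}}{8}$)
$\frac{-35999 + C{\left(I{\left(14 \right)},173 \right)}}{\frac{1}{k{\left(-61 \right)} - 23272} + \left(\left(-101\right) \left(-48\right) + 91\right)} = \frac{-35999 - 209}{\frac{1}{\left(-61\right)^{2} - 23272} + \left(\left(-101\right) \left(-48\right) + 91\right)} = - \frac{36208}{\frac{1}{3721 - 23272} + \left(4848 + 91\right)} = - \frac{36208}{\frac{1}{-19551} + 4939} = - \frac{36208}{- \frac{1}{19551} + 4939} = - \frac{36208}{\frac{96562388}{19551}} = \left(-36208\right) \frac{19551}{96562388} = - \frac{176975652}{24140597}$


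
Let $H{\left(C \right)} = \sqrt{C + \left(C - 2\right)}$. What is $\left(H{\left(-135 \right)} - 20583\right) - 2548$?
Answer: $-23131 + 4 i \sqrt{17} \approx -23131.0 + 16.492 i$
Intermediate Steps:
$H{\left(C \right)} = \sqrt{-2 + 2 C}$ ($H{\left(C \right)} = \sqrt{C + \left(C - 2\right)} = \sqrt{C + \left(-2 + C\right)} = \sqrt{-2 + 2 C}$)
$\left(H{\left(-135 \right)} - 20583\right) - 2548 = \left(\sqrt{-2 + 2 \left(-135\right)} - 20583\right) - 2548 = \left(\sqrt{-2 - 270} - 20583\right) - 2548 = \left(\sqrt{-272} - 20583\right) - 2548 = \left(4 i \sqrt{17} - 20583\right) - 2548 = \left(-20583 + 4 i \sqrt{17}\right) - 2548 = -23131 + 4 i \sqrt{17}$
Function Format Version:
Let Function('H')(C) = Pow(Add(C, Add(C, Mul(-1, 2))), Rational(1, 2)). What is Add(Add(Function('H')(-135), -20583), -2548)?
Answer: Add(-23131, Mul(4, I, Pow(17, Rational(1, 2)))) ≈ Add(-23131., Mul(16.492, I))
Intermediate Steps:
Function('H')(C) = Pow(Add(-2, Mul(2, C)), Rational(1, 2)) (Function('H')(C) = Pow(Add(C, Add(C, -2)), Rational(1, 2)) = Pow(Add(C, Add(-2, C)), Rational(1, 2)) = Pow(Add(-2, Mul(2, C)), Rational(1, 2)))
Add(Add(Function('H')(-135), -20583), -2548) = Add(Add(Pow(Add(-2, Mul(2, -135)), Rational(1, 2)), -20583), -2548) = Add(Add(Pow(Add(-2, -270), Rational(1, 2)), -20583), -2548) = Add(Add(Pow(-272, Rational(1, 2)), -20583), -2548) = Add(Add(Mul(4, I, Pow(17, Rational(1, 2))), -20583), -2548) = Add(Add(-20583, Mul(4, I, Pow(17, Rational(1, 2)))), -2548) = Add(-23131, Mul(4, I, Pow(17, Rational(1, 2))))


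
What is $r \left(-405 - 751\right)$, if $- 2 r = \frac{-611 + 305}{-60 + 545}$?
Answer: $- \frac{176868}{485} \approx -364.68$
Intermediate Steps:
$r = \frac{153}{485}$ ($r = - \frac{\left(-611 + 305\right) \frac{1}{-60 + 545}}{2} = - \frac{\left(-306\right) \frac{1}{485}}{2} = \left(- \frac{1}{2}\right) \left(- \frac{306}{485}\right) = \frac{153}{485} \approx 0.31546$)
$r \left(-405 - 751\right) = \frac{153 \left(-405 - 751\right)}{485} = \frac{153}{485} \left(-1156\right) = - \frac{176868}{485}$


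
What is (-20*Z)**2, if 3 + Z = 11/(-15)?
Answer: 50176/9 ≈ 5575.1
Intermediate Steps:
Z = -56/15 (Z = -3 + 11/(-15) = -3 + 11*(-1/15) = -3 - 11/15 = -56/15 ≈ -3.7333)
(-20*Z)**2 = (-20*(-56/15))**2 = (224/3)**2 = 50176/9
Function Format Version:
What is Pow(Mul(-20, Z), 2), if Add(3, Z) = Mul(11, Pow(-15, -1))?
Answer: Rational(50176, 9) ≈ 5575.1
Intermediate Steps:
Z = Rational(-56, 15) (Z = Add(-3, Mul(11, Pow(-15, -1))) = Add(-3, Mul(11, Rational(-1, 15))) = Add(-3, Rational(-11, 15)) = Rational(-56, 15) ≈ -3.7333)
Pow(Mul(-20, Z), 2) = Pow(Mul(-20, Rational(-56, 15)), 2) = Pow(Rational(224, 3), 2) = Rational(50176, 9)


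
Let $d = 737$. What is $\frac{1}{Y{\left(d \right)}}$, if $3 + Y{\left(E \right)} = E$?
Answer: $\frac{1}{734} \approx 0.0013624$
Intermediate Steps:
$Y{\left(E \right)} = -3 + E$
$\frac{1}{Y{\left(d \right)}} = \frac{1}{-3 + 737} = \frac{1}{734}$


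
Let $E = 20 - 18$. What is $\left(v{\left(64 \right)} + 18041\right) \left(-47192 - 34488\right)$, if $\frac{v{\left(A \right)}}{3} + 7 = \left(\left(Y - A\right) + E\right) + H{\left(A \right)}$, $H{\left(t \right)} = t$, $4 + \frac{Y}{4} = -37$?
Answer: $-1432177120$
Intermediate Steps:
$Y = -164$ ($Y = -16 + 4 \left(-37\right) = -16 - 148 = -164$)
$E = 2$ ($E = 20 - 18 = 2$)
$v{\left(A \right)} = -507$ ($v{\left(A \right)} = -21 + 3 \left(\left(\left(-164 - A\right) + 2\right) + A\right) = -21 + 3 \left(\left(-162 - A\right) + A\right) = -21 + 3 \left(-162\right) = -21 - 486 = -507$)
$\left(v{\left(64 \right)} + 18041\right) \left(-47192 - 34488\right) = \left(-507 + 18041\right) \left(-47192 - 34488\right) = 17534 \left(-81680\right) = -1432177120$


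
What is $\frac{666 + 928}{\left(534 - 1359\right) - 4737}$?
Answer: $- \frac{797}{2781} \approx -0.28659$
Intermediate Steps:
$\frac{666 + 928}{\left(534 - 1359\right) - 4737} = \frac{1594}{-825 - 4737} = \frac{1594}{-5562} = 1594 \left(- \frac{1}{5562}\right) = - \frac{797}{2781}$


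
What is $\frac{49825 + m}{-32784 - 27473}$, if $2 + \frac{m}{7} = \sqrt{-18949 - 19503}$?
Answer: $- \frac{49811}{60257} - \frac{14 i \sqrt{9613}}{60257} \approx -0.82664 - 0.02278 i$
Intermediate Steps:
$m = -14 + 14 i \sqrt{9613}$ ($m = -14 + 7 \sqrt{-18949 - 19503} = -14 + 7 \sqrt{-38452} = -14 + 7 \cdot 2 i \sqrt{9613} = -14 + 14 i \sqrt{9613} \approx -14.0 + 1372.6 i$)
$\frac{49825 + m}{-32784 - 27473} = \frac{49825 - \left(14 - 14 i \sqrt{9613}\right)}{-32784 - 27473} = \frac{49811 + 14 i \sqrt{9613}}{-60257} = \left(49811 + 14 i \sqrt{9613}\right) \left(- \frac{1}{60257}\right) = - \frac{49811}{60257} - \frac{14 i \sqrt{9613}}{60257}$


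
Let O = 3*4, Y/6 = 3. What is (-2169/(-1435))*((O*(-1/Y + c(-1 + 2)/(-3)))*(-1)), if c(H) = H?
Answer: 1446/205 ≈ 7.0537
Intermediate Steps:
Y = 18 (Y = 6*3 = 18)
O = 12
(-2169/(-1435))*((O*(-1/Y + c(-1 + 2)/(-3)))*(-1)) = (-2169/(-1435))*((12*(-1/18 + (-1 + 2)/(-3)))*(-1)) = (-2169*(-1/1435))*((12*(-1*1/18 + 1*(-⅓)))*(-1)) = 2169*((12*(-1/18 - ⅓))*(-1))/1435 = 2169*((12*(-7/18))*(-1))/1435 = 2169*(-14/3*(-1))/1435 = (2169/1435)*(14/3) = 1446/205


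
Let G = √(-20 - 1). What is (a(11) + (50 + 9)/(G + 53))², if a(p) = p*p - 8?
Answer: 21*(-1729055*I + 65088*√21)/(2*(-1394*I + 53*√21)) ≈ 13020.0 - 21.803*I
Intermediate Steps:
G = I*√21 (G = √(-21) = I*√21 ≈ 4.5826*I)
a(p) = -8 + p² (a(p) = p² - 8 = -8 + p²)
(a(11) + (50 + 9)/(G + 53))² = ((-8 + 11²) + (50 + 9)/(I*√21 + 53))² = ((-8 + 121) + 59/(53 + I*√21))² = (113 + 59/(53 + I*√21))²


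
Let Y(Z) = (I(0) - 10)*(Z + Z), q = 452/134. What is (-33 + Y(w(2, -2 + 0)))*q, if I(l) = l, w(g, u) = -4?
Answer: 10622/67 ≈ 158.54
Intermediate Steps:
q = 226/67 (q = 452*(1/134) = 226/67 ≈ 3.3731)
Y(Z) = -20*Z (Y(Z) = (0 - 10)*(Z + Z) = -20*Z)
(-33 + Y(w(2, -2 + 0)))*q = (-33 - 20*(-4))*(226/67) = (-33 + 80)*(226/67) = 47*(226/67) = 10622/67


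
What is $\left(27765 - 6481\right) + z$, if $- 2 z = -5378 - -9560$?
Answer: $19193$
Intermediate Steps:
$z = -2091$ ($z = - \frac{-5378 - -9560}{2} = - \frac{-5378 + 9560}{2} = \left(- \frac{1}{2}\right) 4182 = -2091$)
$\left(27765 - 6481\right) + z = \left(27765 - 6481\right) - 2091 = 21284 - 2091 = 19193$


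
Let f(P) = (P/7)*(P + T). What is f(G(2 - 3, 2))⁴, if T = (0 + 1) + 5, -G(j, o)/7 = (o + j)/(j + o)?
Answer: 1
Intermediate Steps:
G(j, o) = -7 (G(j, o) = -7*(o + j)/(j + o) = -7*(j + o)/(j + o) = -7*1 = -7)
T = 6 (T = 1 + 5 = 6)
f(P) = P*(6 + P)/7 (f(P) = (P/7)*(P + 6) = (P*(⅐))*(6 + P) = (P/7)*(6 + P) = P*(6 + P)/7)
f(G(2 - 3, 2))⁴ = ((⅐)*(-7)*(6 - 7))⁴ = ((⅐)*(-7)*(-1))⁴ = 1⁴ = 1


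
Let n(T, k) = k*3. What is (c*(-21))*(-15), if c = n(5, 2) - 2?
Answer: 1260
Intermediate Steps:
n(T, k) = 3*k
c = 4 (c = 3*2 - 2 = 6 - 2 = 4)
(c*(-21))*(-15) = (4*(-21))*(-15) = -84*(-15) = 1260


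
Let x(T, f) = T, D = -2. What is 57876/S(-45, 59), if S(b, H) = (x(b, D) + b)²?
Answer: 4823/675 ≈ 7.1452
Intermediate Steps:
S(b, H) = 4*b² (S(b, H) = (b + b)² = (2*b)² = 4*b²)
57876/S(-45, 59) = 57876/((4*(-45)²)) = 57876/((4*2025)) = 57876/8100 = 57876*(1/8100) = 4823/675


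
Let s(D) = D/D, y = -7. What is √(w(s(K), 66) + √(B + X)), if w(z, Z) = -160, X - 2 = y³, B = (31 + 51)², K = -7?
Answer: √(-160 + √6383) ≈ 8.9502*I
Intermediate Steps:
B = 6724 (B = 82² = 6724)
X = -341 (X = 2 + (-7)³ = 2 - 343 = -341)
s(D) = 1
√(w(s(K), 66) + √(B + X)) = √(-160 + √(6724 - 341)) = √(-160 + √6383)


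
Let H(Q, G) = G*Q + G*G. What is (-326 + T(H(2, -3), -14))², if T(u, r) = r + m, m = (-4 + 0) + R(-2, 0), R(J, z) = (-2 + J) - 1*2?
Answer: 122500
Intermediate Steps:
H(Q, G) = G² + G*Q (H(Q, G) = G*Q + G² = G² + G*Q)
R(J, z) = -4 + J (R(J, z) = (-2 + J) - 2 = -4 + J)
m = -10 (m = (-4 + 0) + (-4 - 2) = -4 - 6 = -10)
T(u, r) = -10 + r (T(u, r) = r - 10 = -10 + r)
(-326 + T(H(2, -3), -14))² = (-326 + (-10 - 14))² = (-326 - 24)² = (-350)² = 122500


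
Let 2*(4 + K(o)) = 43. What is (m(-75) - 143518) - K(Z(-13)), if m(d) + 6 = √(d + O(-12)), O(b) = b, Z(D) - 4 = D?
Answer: -287083/2 + I*√87 ≈ -1.4354e+5 + 9.3274*I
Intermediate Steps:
Z(D) = 4 + D
K(o) = 35/2 (K(o) = -4 + (½)*43 = -4 + 43/2 = 35/2)
m(d) = -6 + √(-12 + d) (m(d) = -6 + √(d - 12) = -6 + √(-12 + d))
(m(-75) - 143518) - K(Z(-13)) = ((-6 + √(-12 - 75)) - 143518) - 1*35/2 = ((-6 + √(-87)) - 143518) - 35/2 = ((-6 + I*√87) - 143518) - 35/2 = (-143524 + I*√87) - 35/2 = -287083/2 + I*√87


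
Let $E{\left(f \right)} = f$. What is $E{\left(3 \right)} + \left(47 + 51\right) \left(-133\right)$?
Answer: $-13031$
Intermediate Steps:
$E{\left(3 \right)} + \left(47 + 51\right) \left(-133\right) = 3 + \left(47 + 51\right) \left(-133\right) = 3 + 98 \left(-133\right) = 3 - 13034 = -13031$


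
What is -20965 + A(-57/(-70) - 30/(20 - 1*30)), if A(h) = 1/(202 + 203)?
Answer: -8490824/405 ≈ -20965.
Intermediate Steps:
A(h) = 1/405
-20965 + A(-57/(-70) - 30/(20 - 1*30)) = -20965 + 1/405 = -8490824/405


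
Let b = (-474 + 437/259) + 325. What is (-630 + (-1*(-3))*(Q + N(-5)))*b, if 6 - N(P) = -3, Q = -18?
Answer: 25067178/259 ≈ 96785.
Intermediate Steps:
N(P) = 9 (N(P) = 6 - 1*(-3) = 6 + 3 = 9)
b = -38154/259 (b = (-474 + 437*(1/259)) + 325 = (-474 + 437/259) + 325 = -122329/259 + 325 = -38154/259 ≈ -147.31)
(-630 + (-1*(-3))*(Q + N(-5)))*b = (-630 + (-1*(-3))*(-18 + 9))*(-38154/259) = (-630 + 3*(-9))*(-38154/259) = (-630 - 27)*(-38154/259) = -657*(-38154/259) = 25067178/259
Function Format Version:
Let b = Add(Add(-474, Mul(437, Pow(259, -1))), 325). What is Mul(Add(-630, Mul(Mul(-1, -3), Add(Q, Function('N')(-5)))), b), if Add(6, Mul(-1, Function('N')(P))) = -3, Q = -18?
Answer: Rational(25067178, 259) ≈ 96785.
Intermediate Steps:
Function('N')(P) = 9 (Function('N')(P) = Add(6, Mul(-1, -3)) = Add(6, 3) = 9)
b = Rational(-38154, 259) (b = Add(Add(-474, Mul(437, Rational(1, 259))), 325) = Add(Add(-474, Rational(437, 259)), 325) = Add(Rational(-122329, 259), 325) = Rational(-38154, 259) ≈ -147.31)
Mul(Add(-630, Mul(Mul(-1, -3), Add(Q, Function('N')(-5)))), b) = Mul(Add(-630, Mul(Mul(-1, -3), Add(-18, 9))), Rational(-38154, 259)) = Mul(Add(-630, Mul(3, -9)), Rational(-38154, 259)) = Mul(Add(-630, -27), Rational(-38154, 259)) = Mul(-657, Rational(-38154, 259)) = Rational(25067178, 259)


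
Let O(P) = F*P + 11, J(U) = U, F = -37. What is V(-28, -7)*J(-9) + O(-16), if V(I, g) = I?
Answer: 855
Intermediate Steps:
O(P) = 11 - 37*P (O(P) = -37*P + 11 = 11 - 37*P)
V(-28, -7)*J(-9) + O(-16) = -28*(-9) + (11 - 37*(-16)) = 252 + (11 + 592) = 252 + 603 = 855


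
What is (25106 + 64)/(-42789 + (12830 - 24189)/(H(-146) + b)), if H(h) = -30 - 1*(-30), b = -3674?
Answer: -92474580/157195427 ≈ -0.58828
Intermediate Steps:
H(h) = 0 (H(h) = -30 + 30 = 0)
(25106 + 64)/(-42789 + (12830 - 24189)/(H(-146) + b)) = (25106 + 64)/(-42789 + (12830 - 24189)/(0 - 3674)) = 25170/(-42789 - 11359/(-3674)) = 25170/(-42789 - 11359*(-1/3674)) = 25170/(-42789 + 11359/3674) = 25170/(-157195427/3674) = 25170*(-3674/157195427) = -92474580/157195427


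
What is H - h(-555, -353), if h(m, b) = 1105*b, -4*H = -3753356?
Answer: 1328404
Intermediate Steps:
H = 938339 (H = -¼*(-3753356) = 938339)
H - h(-555, -353) = 938339 - 1105*(-353) = 938339 - 1*(-390065) = 938339 + 390065 = 1328404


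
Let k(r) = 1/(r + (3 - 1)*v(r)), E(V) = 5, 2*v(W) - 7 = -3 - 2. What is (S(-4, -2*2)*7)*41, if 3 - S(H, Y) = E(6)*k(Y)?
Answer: 3157/2 ≈ 1578.5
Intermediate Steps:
v(W) = 1 (v(W) = 7/2 + (-3 - 2)/2 = 7/2 + (½)*(-5) = 7/2 - 5/2 = 1)
k(r) = 1/(2 + r) (k(r) = 1/(r + (3 - 1)*1) = 1/(r + 2*1) = 1/(r + 2) = 1/(2 + r))
S(H, Y) = 3 - 5/(2 + Y)
(S(-4, -2*2)*7)*41 = (((1 + 3*(-2*2))/(2 - 2*2))*7)*41 = (((1 + 3*(-4))/(2 - 4))*7)*41 = (((1 - 12)/(-2))*7)*41 = (-½*(-11)*7)*41 = ((11/2)*7)*41 = (77/2)*41 = 3157/2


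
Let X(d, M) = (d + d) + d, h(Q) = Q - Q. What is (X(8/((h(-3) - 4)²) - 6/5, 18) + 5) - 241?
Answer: -2381/10 ≈ -238.10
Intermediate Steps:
h(Q) = 0
X(d, M) = 3*d (X(d, M) = 2*d + d = 3*d)
(X(8/((h(-3) - 4)²) - 6/5, 18) + 5) - 241 = (3*(8/((0 - 4)²) - 6/5) + 5) - 241 = (3*(8/((-4)²) - 6*⅕) + 5) - 241 = (3*(8/16 - 6/5) + 5) - 241 = (3*(8*(1/16) - 6/5) + 5) - 241 = (3*(½ - 6/5) + 5) - 241 = (3*(-7/10) + 5) - 241 = (-21/10 + 5) - 241 = 29/10 - 241 = -2381/10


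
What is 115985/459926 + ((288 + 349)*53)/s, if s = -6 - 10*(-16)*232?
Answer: 708293892/609631913 ≈ 1.1618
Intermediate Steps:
s = 37114 (s = -6 + 160*232 = -6 + 37120 = 37114)
115985/459926 + ((288 + 349)*53)/s = 115985/459926 + ((288 + 349)*53)/37114 = 115985*(1/459926) + (637*53)*(1/37114) = 115985/459926 + 33761*(1/37114) = 115985/459926 + 4823/5302 = 708293892/609631913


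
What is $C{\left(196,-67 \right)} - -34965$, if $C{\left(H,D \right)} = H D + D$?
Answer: $21766$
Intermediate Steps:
$C{\left(H,D \right)} = D + D H$ ($C{\left(H,D \right)} = D H + D = D + D H$)
$C{\left(196,-67 \right)} - -34965 = - 67 \left(1 + 196\right) - -34965 = \left(-67\right) 197 + 34965 = -13199 + 34965 = 21766$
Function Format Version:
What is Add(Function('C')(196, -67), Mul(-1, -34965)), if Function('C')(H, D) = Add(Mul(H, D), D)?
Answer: 21766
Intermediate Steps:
Function('C')(H, D) = Add(D, Mul(D, H)) (Function('C')(H, D) = Add(Mul(D, H), D) = Add(D, Mul(D, H)))
Add(Function('C')(196, -67), Mul(-1, -34965)) = Add(Mul(-67, Add(1, 196)), Mul(-1, -34965)) = Add(Mul(-67, 197), 34965) = Add(-13199, 34965) = 21766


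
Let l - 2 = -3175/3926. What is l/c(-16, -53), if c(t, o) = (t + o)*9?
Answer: -1559/812682 ≈ -0.0019183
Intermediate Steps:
c(t, o) = 9*o + 9*t (c(t, o) = (o + t)*9 = 9*o + 9*t)
l = 4677/3926 (l = 2 - 3175/3926 = 4677/3926 ≈ 1.1913)
l/c(-16, -53) = 4677/(3926*(9*(-53) + 9*(-16))) = 4677/(3926*(-477 - 144)) = (4677/3926)/(-621) = (4677/3926)*(-1/621) = -1559/812682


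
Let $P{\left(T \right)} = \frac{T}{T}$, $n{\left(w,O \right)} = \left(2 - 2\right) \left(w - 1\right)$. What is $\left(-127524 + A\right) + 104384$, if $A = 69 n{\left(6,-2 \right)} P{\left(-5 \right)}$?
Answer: $-23140$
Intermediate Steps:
$n{\left(w,O \right)} = 0$ ($n{\left(w,O \right)} = \left(2 - 2\right) \left(-1 + w\right) = 0 \left(-1 + w\right) = 0$)
$P{\left(T \right)} = 1$
$A = 0$ ($A = 69 \cdot 0 \cdot 1 = 0 \cdot 1 = 0$)
$\left(-127524 + A\right) + 104384 = \left(-127524 + 0\right) + 104384 = -127524 + 104384 = -23140$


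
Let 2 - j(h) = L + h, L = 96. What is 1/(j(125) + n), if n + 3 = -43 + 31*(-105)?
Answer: -1/3520 ≈ -0.00028409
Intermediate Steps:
j(h) = -94 - h (j(h) = 2 - (96 + h) = 2 + (-96 - h) = -94 - h)
n = -3301 (n = -3 + (-43 + 31*(-105)) = -3 + (-43 - 3255) = -3 - 3298 = -3301)
1/(j(125) + n) = 1/((-94 - 1*125) - 3301) = 1/((-94 - 125) - 3301) = 1/(-219 - 3301) = 1/(-3520) = -1/3520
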